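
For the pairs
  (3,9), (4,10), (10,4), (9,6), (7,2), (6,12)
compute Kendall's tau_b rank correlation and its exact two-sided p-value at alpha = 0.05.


Step 1: Enumerate the 15 unordered pairs (i,j) with i<j and classify each by sign(x_j-x_i) * sign(y_j-y_i).
  (1,2):dx=+1,dy=+1->C; (1,3):dx=+7,dy=-5->D; (1,4):dx=+6,dy=-3->D; (1,5):dx=+4,dy=-7->D
  (1,6):dx=+3,dy=+3->C; (2,3):dx=+6,dy=-6->D; (2,4):dx=+5,dy=-4->D; (2,5):dx=+3,dy=-8->D
  (2,6):dx=+2,dy=+2->C; (3,4):dx=-1,dy=+2->D; (3,5):dx=-3,dy=-2->C; (3,6):dx=-4,dy=+8->D
  (4,5):dx=-2,dy=-4->C; (4,6):dx=-3,dy=+6->D; (5,6):dx=-1,dy=+10->D
Step 2: C = 5, D = 10, total pairs = 15.
Step 3: tau = (C - D)/(n(n-1)/2) = (5 - 10)/15 = -0.333333.
Step 4: Exact two-sided p-value (enumerate n! = 720 permutations of y under H0): p = 0.469444.
Step 5: alpha = 0.05. fail to reject H0.

tau_b = -0.3333 (C=5, D=10), p = 0.469444, fail to reject H0.


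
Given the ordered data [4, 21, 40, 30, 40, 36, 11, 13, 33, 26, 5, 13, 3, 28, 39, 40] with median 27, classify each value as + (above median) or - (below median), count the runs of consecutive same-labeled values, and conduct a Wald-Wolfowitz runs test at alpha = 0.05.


Step 1: Compute median = 27; label A = above, B = below.
Labels in order: BBAAAABBABBBBAAA  (n_A = 8, n_B = 8)
Step 2: Count runs R = 6.
Step 3: Under H0 (random ordering), E[R] = 2*n_A*n_B/(n_A+n_B) + 1 = 2*8*8/16 + 1 = 9.0000.
        Var[R] = 2*n_A*n_B*(2*n_A*n_B - n_A - n_B) / ((n_A+n_B)^2 * (n_A+n_B-1)) = 14336/3840 = 3.7333.
        SD[R] = 1.9322.
Step 4: Continuity-corrected z = (R + 0.5 - E[R]) / SD[R] = (6 + 0.5 - 9.0000) / 1.9322 = -1.2939.
Step 5: Two-sided p-value via normal approximation = 2*(1 - Phi(|z|)) = 0.195709.
Step 6: alpha = 0.05. fail to reject H0.

R = 6, z = -1.2939, p = 0.195709, fail to reject H0.


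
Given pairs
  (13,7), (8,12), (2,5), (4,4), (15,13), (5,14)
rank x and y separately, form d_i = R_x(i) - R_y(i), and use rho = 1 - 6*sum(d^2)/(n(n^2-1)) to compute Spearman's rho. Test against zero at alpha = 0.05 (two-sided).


Step 1: Rank x and y separately (midranks; no ties here).
rank(x): 13->5, 8->4, 2->1, 4->2, 15->6, 5->3
rank(y): 7->3, 12->4, 5->2, 4->1, 13->5, 14->6
Step 2: d_i = R_x(i) - R_y(i); compute d_i^2.
  (5-3)^2=4, (4-4)^2=0, (1-2)^2=1, (2-1)^2=1, (6-5)^2=1, (3-6)^2=9
sum(d^2) = 16.
Step 3: rho = 1 - 6*16 / (6*(6^2 - 1)) = 1 - 96/210 = 0.542857.
Step 4: Under H0, t = rho * sqrt((n-2)/(1-rho^2)) = 1.2928 ~ t(4).
Step 5: Two-sided p-value from the t-distribution with 4 df = 0.265703.
Step 6: alpha = 0.05. fail to reject H0.

rho = 0.5429, p = 0.265703, fail to reject H0 at alpha = 0.05.


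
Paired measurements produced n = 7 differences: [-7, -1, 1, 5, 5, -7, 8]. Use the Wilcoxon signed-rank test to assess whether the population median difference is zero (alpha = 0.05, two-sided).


Step 1: Drop any zero differences (none here) and take |d_i|.
|d| = [7, 1, 1, 5, 5, 7, 8]
Step 2: Midrank |d_i| (ties get averaged ranks).
ranks: |7|->5.5, |1|->1.5, |1|->1.5, |5|->3.5, |5|->3.5, |7|->5.5, |8|->7
Step 3: Attach original signs; sum ranks with positive sign and with negative sign.
W+ = 1.5 + 3.5 + 3.5 + 7 = 15.5
W- = 5.5 + 1.5 + 5.5 = 12.5
(Check: W+ + W- = 28 should equal n(n+1)/2 = 28.)
Step 4: Test statistic W = min(W+, W-) = 12.5.
Step 5: Ties in |d|, so use the tie-corrected normal approximation.
        E[W] = n(n+1)/4 = 7*8/4 = 14.
        Tie groups: |d|=1 (t=2), |d|=5 (t=2), |d|=7 (t=2); sum(t^3 - t) = 18.
        Var[W] = n(n+1)(2n+1)/24 - sum(t^3-t)/48 = 840/24 - 18/48 = 34.625.
        z = (W - E[W]) / sqrt(Var[W]) = (12.5 - 14) / 5.8843 = -0.2549.
        Two-sided p = 2*Phi(z) = 0.798788.
Step 6: alpha = 0.05. fail to reject H0.

W+ = 15.5, W- = 12.5, W = min = 12.5, p = 0.798788, fail to reject H0.


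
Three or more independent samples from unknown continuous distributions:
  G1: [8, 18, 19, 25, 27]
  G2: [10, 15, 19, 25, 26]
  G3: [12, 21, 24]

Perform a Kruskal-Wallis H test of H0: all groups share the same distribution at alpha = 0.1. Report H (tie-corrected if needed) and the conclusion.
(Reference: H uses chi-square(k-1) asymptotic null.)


Step 1: Combine all N = 13 observations and assign midranks.
sorted (value, group, rank): (8,G1,1), (10,G2,2), (12,G3,3), (15,G2,4), (18,G1,5), (19,G1,6.5), (19,G2,6.5), (21,G3,8), (24,G3,9), (25,G1,10.5), (25,G2,10.5), (26,G2,12), (27,G1,13)
Step 2: Sum ranks within each group.
R_1 = 36 (n_1 = 5)
R_2 = 35 (n_2 = 5)
R_3 = 20 (n_3 = 3)
Step 3: H = 12/(N(N+1)) * sum(R_i^2/n_i) - 3(N+1)
     = 12/(13*14) * (36^2/5 + 35^2/5 + 20^2/3) - 3*14
     = 0.065934 * 637.533 - 42
     = 0.035165.
Step 4: Ties present; correction factor C = 1 - 12/(13^3 - 13) = 0.994505. Corrected H = 0.035165 / 0.994505 = 0.035359.
Step 5: Under H0, H ~ chi^2(2); p-value = 0.982476.
Step 6: alpha = 0.1. fail to reject H0.

H = 0.0354, df = 2, p = 0.982476, fail to reject H0.


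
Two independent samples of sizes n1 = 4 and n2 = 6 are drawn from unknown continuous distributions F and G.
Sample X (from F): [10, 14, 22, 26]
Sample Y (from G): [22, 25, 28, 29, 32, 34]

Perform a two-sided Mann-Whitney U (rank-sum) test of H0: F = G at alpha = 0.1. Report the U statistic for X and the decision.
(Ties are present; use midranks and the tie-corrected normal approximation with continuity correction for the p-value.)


Step 1: Combine and sort all 10 observations; assign midranks.
sorted (value, group): (10,X), (14,X), (22,X), (22,Y), (25,Y), (26,X), (28,Y), (29,Y), (32,Y), (34,Y)
ranks: 10->1, 14->2, 22->3.5, 22->3.5, 25->5, 26->6, 28->7, 29->8, 32->9, 34->10
Step 2: Rank sum for X: R1 = 1 + 2 + 3.5 + 6 = 12.5.
Step 3: U_X = R1 - n1(n1+1)/2 = 12.5 - 4*5/2 = 12.5 - 10 = 2.5.
       U_Y = n1*n2 - U_X = 24 - 2.5 = 21.5.
Step 4: Ties are present, so use the tie-corrected normal approximation (with continuity correction) for the p-value.
Step 5: p-value = 0.054273; compare to alpha = 0.1. reject H0.

U_X = 2.5, p = 0.054273, reject H0 at alpha = 0.1.


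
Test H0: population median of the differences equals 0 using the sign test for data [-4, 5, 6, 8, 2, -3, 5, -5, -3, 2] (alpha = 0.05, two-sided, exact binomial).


Step 1: Discard zero differences. Original n = 10; n_eff = number of nonzero differences = 10.
Nonzero differences (with sign): -4, +5, +6, +8, +2, -3, +5, -5, -3, +2
Step 2: Count signs: positive = 6, negative = 4.
Step 3: Under H0: P(positive) = 0.5, so the number of positives S ~ Bin(10, 0.5).
Step 4: Two-sided exact p-value = sum of Bin(10,0.5) probabilities at or below the observed probability = 0.753906.
Step 5: alpha = 0.05. fail to reject H0.

n_eff = 10, pos = 6, neg = 4, p = 0.753906, fail to reject H0.


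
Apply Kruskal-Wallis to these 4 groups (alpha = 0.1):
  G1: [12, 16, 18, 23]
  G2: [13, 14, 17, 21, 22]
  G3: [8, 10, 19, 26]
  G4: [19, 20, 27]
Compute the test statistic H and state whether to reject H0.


Step 1: Combine all N = 16 observations and assign midranks.
sorted (value, group, rank): (8,G3,1), (10,G3,2), (12,G1,3), (13,G2,4), (14,G2,5), (16,G1,6), (17,G2,7), (18,G1,8), (19,G3,9.5), (19,G4,9.5), (20,G4,11), (21,G2,12), (22,G2,13), (23,G1,14), (26,G3,15), (27,G4,16)
Step 2: Sum ranks within each group.
R_1 = 31 (n_1 = 4)
R_2 = 41 (n_2 = 5)
R_3 = 27.5 (n_3 = 4)
R_4 = 36.5 (n_4 = 3)
Step 3: H = 12/(N(N+1)) * sum(R_i^2/n_i) - 3(N+1)
     = 12/(16*17) * (31^2/4 + 41^2/5 + 27.5^2/4 + 36.5^2/3) - 3*17
     = 0.044118 * 1209.6 - 51
     = 2.364522.
Step 4: Ties present; correction factor C = 1 - 6/(16^3 - 16) = 0.998529. Corrected H = 2.364522 / 0.998529 = 2.368004.
Step 5: Under H0, H ~ chi^2(3); p-value = 0.499618.
Step 6: alpha = 0.1. fail to reject H0.

H = 2.3680, df = 3, p = 0.499618, fail to reject H0.


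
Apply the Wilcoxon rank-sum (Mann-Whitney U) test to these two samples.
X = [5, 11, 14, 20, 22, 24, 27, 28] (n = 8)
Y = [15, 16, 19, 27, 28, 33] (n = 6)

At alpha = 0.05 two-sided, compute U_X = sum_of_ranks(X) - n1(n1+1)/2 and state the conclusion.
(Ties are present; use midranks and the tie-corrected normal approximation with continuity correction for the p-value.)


Step 1: Combine and sort all 14 observations; assign midranks.
sorted (value, group): (5,X), (11,X), (14,X), (15,Y), (16,Y), (19,Y), (20,X), (22,X), (24,X), (27,X), (27,Y), (28,X), (28,Y), (33,Y)
ranks: 5->1, 11->2, 14->3, 15->4, 16->5, 19->6, 20->7, 22->8, 24->9, 27->10.5, 27->10.5, 28->12.5, 28->12.5, 33->14
Step 2: Rank sum for X: R1 = 1 + 2 + 3 + 7 + 8 + 9 + 10.5 + 12.5 = 53.
Step 3: U_X = R1 - n1(n1+1)/2 = 53 - 8*9/2 = 53 - 36 = 17.
       U_Y = n1*n2 - U_X = 48 - 17 = 31.
Step 4: Ties are present, so use the tie-corrected normal approximation (with continuity correction) for the p-value.
Step 5: p-value = 0.400350; compare to alpha = 0.05. fail to reject H0.

U_X = 17, p = 0.400350, fail to reject H0 at alpha = 0.05.


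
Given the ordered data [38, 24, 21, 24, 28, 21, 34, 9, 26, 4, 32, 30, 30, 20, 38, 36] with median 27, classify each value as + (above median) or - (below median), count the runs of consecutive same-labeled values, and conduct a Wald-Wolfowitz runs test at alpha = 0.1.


Step 1: Compute median = 27; label A = above, B = below.
Labels in order: ABBBABABBBAAABAA  (n_A = 8, n_B = 8)
Step 2: Count runs R = 9.
Step 3: Under H0 (random ordering), E[R] = 2*n_A*n_B/(n_A+n_B) + 1 = 2*8*8/16 + 1 = 9.0000.
        Var[R] = 2*n_A*n_B*(2*n_A*n_B - n_A - n_B) / ((n_A+n_B)^2 * (n_A+n_B-1)) = 14336/3840 = 3.7333.
        SD[R] = 1.9322.
Step 4: R = E[R], so z = 0 with no continuity correction.
Step 5: Two-sided p-value via normal approximation = 2*(1 - Phi(|z|)) = 1.000000.
Step 6: alpha = 0.1. fail to reject H0.

R = 9, z = 0.0000, p = 1.000000, fail to reject H0.


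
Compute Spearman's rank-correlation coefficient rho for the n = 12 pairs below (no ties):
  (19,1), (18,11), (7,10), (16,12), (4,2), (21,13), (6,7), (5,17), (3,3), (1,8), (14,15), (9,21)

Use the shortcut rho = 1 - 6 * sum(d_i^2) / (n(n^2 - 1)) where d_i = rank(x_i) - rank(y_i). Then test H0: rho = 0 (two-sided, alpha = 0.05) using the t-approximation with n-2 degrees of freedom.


Step 1: Rank x and y separately (midranks; no ties here).
rank(x): 19->11, 18->10, 7->6, 16->9, 4->3, 21->12, 6->5, 5->4, 3->2, 1->1, 14->8, 9->7
rank(y): 1->1, 11->7, 10->6, 12->8, 2->2, 13->9, 7->4, 17->11, 3->3, 8->5, 15->10, 21->12
Step 2: d_i = R_x(i) - R_y(i); compute d_i^2.
  (11-1)^2=100, (10-7)^2=9, (6-6)^2=0, (9-8)^2=1, (3-2)^2=1, (12-9)^2=9, (5-4)^2=1, (4-11)^2=49, (2-3)^2=1, (1-5)^2=16, (8-10)^2=4, (7-12)^2=25
sum(d^2) = 216.
Step 3: rho = 1 - 6*216 / (12*(12^2 - 1)) = 1 - 1296/1716 = 0.244755.
Step 4: Under H0, t = rho * sqrt((n-2)/(1-rho^2)) = 0.7983 ~ t(10).
Step 5: Two-sided p-value from the t-distribution with 10 df = 0.443262.
Step 6: alpha = 0.05. fail to reject H0.

rho = 0.2448, p = 0.443262, fail to reject H0 at alpha = 0.05.


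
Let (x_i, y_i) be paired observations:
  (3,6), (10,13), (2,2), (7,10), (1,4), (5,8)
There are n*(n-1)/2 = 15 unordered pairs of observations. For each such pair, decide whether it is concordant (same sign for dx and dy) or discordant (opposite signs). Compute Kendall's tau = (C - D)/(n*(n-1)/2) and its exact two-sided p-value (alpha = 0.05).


Step 1: Enumerate the 15 unordered pairs (i,j) with i<j and classify each by sign(x_j-x_i) * sign(y_j-y_i).
  (1,2):dx=+7,dy=+7->C; (1,3):dx=-1,dy=-4->C; (1,4):dx=+4,dy=+4->C; (1,5):dx=-2,dy=-2->C
  (1,6):dx=+2,dy=+2->C; (2,3):dx=-8,dy=-11->C; (2,4):dx=-3,dy=-3->C; (2,5):dx=-9,dy=-9->C
  (2,6):dx=-5,dy=-5->C; (3,4):dx=+5,dy=+8->C; (3,5):dx=-1,dy=+2->D; (3,6):dx=+3,dy=+6->C
  (4,5):dx=-6,dy=-6->C; (4,6):dx=-2,dy=-2->C; (5,6):dx=+4,dy=+4->C
Step 2: C = 14, D = 1, total pairs = 15.
Step 3: tau = (C - D)/(n(n-1)/2) = (14 - 1)/15 = 0.866667.
Step 4: Exact two-sided p-value (enumerate n! = 720 permutations of y under H0): p = 0.016667.
Step 5: alpha = 0.05. reject H0.

tau_b = 0.8667 (C=14, D=1), p = 0.016667, reject H0.


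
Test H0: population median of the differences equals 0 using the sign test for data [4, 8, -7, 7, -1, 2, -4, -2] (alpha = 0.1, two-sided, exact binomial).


Step 1: Discard zero differences. Original n = 8; n_eff = number of nonzero differences = 8.
Nonzero differences (with sign): +4, +8, -7, +7, -1, +2, -4, -2
Step 2: Count signs: positive = 4, negative = 4.
Step 3: Under H0: P(positive) = 0.5, so the number of positives S ~ Bin(8, 0.5).
Step 4: Two-sided exact p-value = sum of Bin(8,0.5) probabilities at or below the observed probability = 1.000000.
Step 5: alpha = 0.1. fail to reject H0.

n_eff = 8, pos = 4, neg = 4, p = 1.000000, fail to reject H0.


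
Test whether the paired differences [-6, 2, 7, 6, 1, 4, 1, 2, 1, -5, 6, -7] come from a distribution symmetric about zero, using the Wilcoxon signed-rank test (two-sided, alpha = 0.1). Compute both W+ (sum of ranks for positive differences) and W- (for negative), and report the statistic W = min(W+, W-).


Step 1: Drop any zero differences (none here) and take |d_i|.
|d| = [6, 2, 7, 6, 1, 4, 1, 2, 1, 5, 6, 7]
Step 2: Midrank |d_i| (ties get averaged ranks).
ranks: |6|->9, |2|->4.5, |7|->11.5, |6|->9, |1|->2, |4|->6, |1|->2, |2|->4.5, |1|->2, |5|->7, |6|->9, |7|->11.5
Step 3: Attach original signs; sum ranks with positive sign and with negative sign.
W+ = 4.5 + 11.5 + 9 + 2 + 6 + 2 + 4.5 + 2 + 9 = 50.5
W- = 9 + 7 + 11.5 = 27.5
(Check: W+ + W- = 78 should equal n(n+1)/2 = 78.)
Step 4: Test statistic W = min(W+, W-) = 27.5.
Step 5: Ties in |d|, so use the tie-corrected normal approximation.
        E[W] = n(n+1)/4 = 12*13/4 = 39.
        Tie groups: |d|=1 (t=3), |d|=2 (t=2), |d|=6 (t=3), |d|=7 (t=2); sum(t^3 - t) = 60.
        Var[W] = n(n+1)(2n+1)/24 - sum(t^3-t)/48 = 3900/24 - 60/48 = 161.25.
        z = (W - E[W]) / sqrt(Var[W]) = (27.5 - 39) / 12.6984 = -0.9056.
        Two-sided p = 2*Phi(z) = 0.365135.
Step 6: alpha = 0.1. fail to reject H0.

W+ = 50.5, W- = 27.5, W = min = 27.5, p = 0.365135, fail to reject H0.


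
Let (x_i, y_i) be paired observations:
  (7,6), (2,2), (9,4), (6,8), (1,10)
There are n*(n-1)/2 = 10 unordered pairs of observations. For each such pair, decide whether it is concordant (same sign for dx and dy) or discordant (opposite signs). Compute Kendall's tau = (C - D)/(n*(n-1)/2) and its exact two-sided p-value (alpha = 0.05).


Step 1: Enumerate the 10 unordered pairs (i,j) with i<j and classify each by sign(x_j-x_i) * sign(y_j-y_i).
  (1,2):dx=-5,dy=-4->C; (1,3):dx=+2,dy=-2->D; (1,4):dx=-1,dy=+2->D; (1,5):dx=-6,dy=+4->D
  (2,3):dx=+7,dy=+2->C; (2,4):dx=+4,dy=+6->C; (2,5):dx=-1,dy=+8->D; (3,4):dx=-3,dy=+4->D
  (3,5):dx=-8,dy=+6->D; (4,5):dx=-5,dy=+2->D
Step 2: C = 3, D = 7, total pairs = 10.
Step 3: tau = (C - D)/(n(n-1)/2) = (3 - 7)/10 = -0.400000.
Step 4: Exact two-sided p-value (enumerate n! = 120 permutations of y under H0): p = 0.483333.
Step 5: alpha = 0.05. fail to reject H0.

tau_b = -0.4000 (C=3, D=7), p = 0.483333, fail to reject H0.


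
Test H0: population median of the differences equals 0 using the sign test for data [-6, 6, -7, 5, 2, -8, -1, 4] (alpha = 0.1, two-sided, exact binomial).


Step 1: Discard zero differences. Original n = 8; n_eff = number of nonzero differences = 8.
Nonzero differences (with sign): -6, +6, -7, +5, +2, -8, -1, +4
Step 2: Count signs: positive = 4, negative = 4.
Step 3: Under H0: P(positive) = 0.5, so the number of positives S ~ Bin(8, 0.5).
Step 4: Two-sided exact p-value = sum of Bin(8,0.5) probabilities at or below the observed probability = 1.000000.
Step 5: alpha = 0.1. fail to reject H0.

n_eff = 8, pos = 4, neg = 4, p = 1.000000, fail to reject H0.


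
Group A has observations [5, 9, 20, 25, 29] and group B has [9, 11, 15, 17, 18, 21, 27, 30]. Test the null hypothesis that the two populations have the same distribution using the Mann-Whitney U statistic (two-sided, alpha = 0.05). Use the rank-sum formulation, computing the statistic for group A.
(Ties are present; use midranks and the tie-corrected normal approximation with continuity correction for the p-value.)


Step 1: Combine and sort all 13 observations; assign midranks.
sorted (value, group): (5,X), (9,X), (9,Y), (11,Y), (15,Y), (17,Y), (18,Y), (20,X), (21,Y), (25,X), (27,Y), (29,X), (30,Y)
ranks: 5->1, 9->2.5, 9->2.5, 11->4, 15->5, 17->6, 18->7, 20->8, 21->9, 25->10, 27->11, 29->12, 30->13
Step 2: Rank sum for X: R1 = 1 + 2.5 + 8 + 10 + 12 = 33.5.
Step 3: U_X = R1 - n1(n1+1)/2 = 33.5 - 5*6/2 = 33.5 - 15 = 18.5.
       U_Y = n1*n2 - U_X = 40 - 18.5 = 21.5.
Step 4: Ties are present, so use the tie-corrected normal approximation (with continuity correction) for the p-value.
Step 5: p-value = 0.883458; compare to alpha = 0.05. fail to reject H0.

U_X = 18.5, p = 0.883458, fail to reject H0 at alpha = 0.05.


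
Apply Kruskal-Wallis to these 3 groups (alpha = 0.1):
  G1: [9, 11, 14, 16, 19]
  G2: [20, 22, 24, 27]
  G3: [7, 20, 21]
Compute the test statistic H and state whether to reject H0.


Step 1: Combine all N = 12 observations and assign midranks.
sorted (value, group, rank): (7,G3,1), (9,G1,2), (11,G1,3), (14,G1,4), (16,G1,5), (19,G1,6), (20,G2,7.5), (20,G3,7.5), (21,G3,9), (22,G2,10), (24,G2,11), (27,G2,12)
Step 2: Sum ranks within each group.
R_1 = 20 (n_1 = 5)
R_2 = 40.5 (n_2 = 4)
R_3 = 17.5 (n_3 = 3)
Step 3: H = 12/(N(N+1)) * sum(R_i^2/n_i) - 3(N+1)
     = 12/(12*13) * (20^2/5 + 40.5^2/4 + 17.5^2/3) - 3*13
     = 0.076923 * 592.146 - 39
     = 6.549679.
Step 4: Ties present; correction factor C = 1 - 6/(12^3 - 12) = 0.996503. Corrected H = 6.549679 / 0.996503 = 6.572661.
Step 5: Under H0, H ~ chi^2(2); p-value = 0.037391.
Step 6: alpha = 0.1. reject H0.

H = 6.5727, df = 2, p = 0.037391, reject H0.


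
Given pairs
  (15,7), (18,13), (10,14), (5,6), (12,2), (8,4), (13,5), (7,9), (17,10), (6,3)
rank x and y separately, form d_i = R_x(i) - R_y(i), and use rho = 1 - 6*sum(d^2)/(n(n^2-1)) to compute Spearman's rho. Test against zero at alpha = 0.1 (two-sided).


Step 1: Rank x and y separately (midranks; no ties here).
rank(x): 15->8, 18->10, 10->5, 5->1, 12->6, 8->4, 13->7, 7->3, 17->9, 6->2
rank(y): 7->6, 13->9, 14->10, 6->5, 2->1, 4->3, 5->4, 9->7, 10->8, 3->2
Step 2: d_i = R_x(i) - R_y(i); compute d_i^2.
  (8-6)^2=4, (10-9)^2=1, (5-10)^2=25, (1-5)^2=16, (6-1)^2=25, (4-3)^2=1, (7-4)^2=9, (3-7)^2=16, (9-8)^2=1, (2-2)^2=0
sum(d^2) = 98.
Step 3: rho = 1 - 6*98 / (10*(10^2 - 1)) = 1 - 588/990 = 0.406061.
Step 4: Under H0, t = rho * sqrt((n-2)/(1-rho^2)) = 1.2568 ~ t(8).
Step 5: Two-sided p-value from the t-distribution with 8 df = 0.244282.
Step 6: alpha = 0.1. fail to reject H0.

rho = 0.4061, p = 0.244282, fail to reject H0 at alpha = 0.1.


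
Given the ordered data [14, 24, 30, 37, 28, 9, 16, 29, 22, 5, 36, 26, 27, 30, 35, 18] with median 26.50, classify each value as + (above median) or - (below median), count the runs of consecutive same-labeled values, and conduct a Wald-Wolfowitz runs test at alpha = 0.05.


Step 1: Compute median = 26.50; label A = above, B = below.
Labels in order: BBAAABBABBABAAAB  (n_A = 8, n_B = 8)
Step 2: Count runs R = 9.
Step 3: Under H0 (random ordering), E[R] = 2*n_A*n_B/(n_A+n_B) + 1 = 2*8*8/16 + 1 = 9.0000.
        Var[R] = 2*n_A*n_B*(2*n_A*n_B - n_A - n_B) / ((n_A+n_B)^2 * (n_A+n_B-1)) = 14336/3840 = 3.7333.
        SD[R] = 1.9322.
Step 4: R = E[R], so z = 0 with no continuity correction.
Step 5: Two-sided p-value via normal approximation = 2*(1 - Phi(|z|)) = 1.000000.
Step 6: alpha = 0.05. fail to reject H0.

R = 9, z = 0.0000, p = 1.000000, fail to reject H0.


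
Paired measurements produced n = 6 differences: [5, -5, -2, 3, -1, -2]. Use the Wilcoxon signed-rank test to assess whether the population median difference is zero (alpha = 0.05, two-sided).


Step 1: Drop any zero differences (none here) and take |d_i|.
|d| = [5, 5, 2, 3, 1, 2]
Step 2: Midrank |d_i| (ties get averaged ranks).
ranks: |5|->5.5, |5|->5.5, |2|->2.5, |3|->4, |1|->1, |2|->2.5
Step 3: Attach original signs; sum ranks with positive sign and with negative sign.
W+ = 5.5 + 4 = 9.5
W- = 5.5 + 2.5 + 1 + 2.5 = 11.5
(Check: W+ + W- = 21 should equal n(n+1)/2 = 21.)
Step 4: Test statistic W = min(W+, W-) = 9.5.
Step 5: Ties in |d|, so use the tie-corrected normal approximation.
        E[W] = n(n+1)/4 = 6*7/4 = 10.5.
        Tie groups: |d|=2 (t=2), |d|=5 (t=2); sum(t^3 - t) = 12.
        Var[W] = n(n+1)(2n+1)/24 - sum(t^3-t)/48 = 546/24 - 12/48 = 22.5.
        z = (W - E[W]) / sqrt(Var[W]) = (9.5 - 10.5) / 4.7434 = -0.2108.
        Two-sided p = 2*Phi(z) = 0.833029.
Step 6: alpha = 0.05. fail to reject H0.

W+ = 9.5, W- = 11.5, W = min = 9.5, p = 0.833029, fail to reject H0.


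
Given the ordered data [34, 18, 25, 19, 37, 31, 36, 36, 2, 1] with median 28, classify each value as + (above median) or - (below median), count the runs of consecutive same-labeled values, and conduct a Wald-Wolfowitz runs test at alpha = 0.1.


Step 1: Compute median = 28; label A = above, B = below.
Labels in order: ABBBAAAABB  (n_A = 5, n_B = 5)
Step 2: Count runs R = 4.
Step 3: Under H0 (random ordering), E[R] = 2*n_A*n_B/(n_A+n_B) + 1 = 2*5*5/10 + 1 = 6.0000.
        Var[R] = 2*n_A*n_B*(2*n_A*n_B - n_A - n_B) / ((n_A+n_B)^2 * (n_A+n_B-1)) = 2000/900 = 2.2222.
        SD[R] = 1.4907.
Step 4: Continuity-corrected z = (R + 0.5 - E[R]) / SD[R] = (4 + 0.5 - 6.0000) / 1.4907 = -1.0062.
Step 5: Two-sided p-value via normal approximation = 2*(1 - Phi(|z|)) = 0.314305.
Step 6: alpha = 0.1. fail to reject H0.

R = 4, z = -1.0062, p = 0.314305, fail to reject H0.


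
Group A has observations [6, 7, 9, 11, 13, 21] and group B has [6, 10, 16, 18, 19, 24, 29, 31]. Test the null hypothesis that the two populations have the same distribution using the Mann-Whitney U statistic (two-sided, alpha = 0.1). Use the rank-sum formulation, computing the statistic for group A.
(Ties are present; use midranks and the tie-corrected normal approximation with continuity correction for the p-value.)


Step 1: Combine and sort all 14 observations; assign midranks.
sorted (value, group): (6,X), (6,Y), (7,X), (9,X), (10,Y), (11,X), (13,X), (16,Y), (18,Y), (19,Y), (21,X), (24,Y), (29,Y), (31,Y)
ranks: 6->1.5, 6->1.5, 7->3, 9->4, 10->5, 11->6, 13->7, 16->8, 18->9, 19->10, 21->11, 24->12, 29->13, 31->14
Step 2: Rank sum for X: R1 = 1.5 + 3 + 4 + 6 + 7 + 11 = 32.5.
Step 3: U_X = R1 - n1(n1+1)/2 = 32.5 - 6*7/2 = 32.5 - 21 = 11.5.
       U_Y = n1*n2 - U_X = 48 - 11.5 = 36.5.
Step 4: Ties are present, so use the tie-corrected normal approximation (with continuity correction) for the p-value.
Step 5: p-value = 0.120926; compare to alpha = 0.1. fail to reject H0.

U_X = 11.5, p = 0.120926, fail to reject H0 at alpha = 0.1.


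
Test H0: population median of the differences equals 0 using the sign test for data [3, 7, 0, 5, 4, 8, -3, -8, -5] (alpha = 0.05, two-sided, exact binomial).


Step 1: Discard zero differences. Original n = 9; n_eff = number of nonzero differences = 8.
Nonzero differences (with sign): +3, +7, +5, +4, +8, -3, -8, -5
Step 2: Count signs: positive = 5, negative = 3.
Step 3: Under H0: P(positive) = 0.5, so the number of positives S ~ Bin(8, 0.5).
Step 4: Two-sided exact p-value = sum of Bin(8,0.5) probabilities at or below the observed probability = 0.726562.
Step 5: alpha = 0.05. fail to reject H0.

n_eff = 8, pos = 5, neg = 3, p = 0.726562, fail to reject H0.


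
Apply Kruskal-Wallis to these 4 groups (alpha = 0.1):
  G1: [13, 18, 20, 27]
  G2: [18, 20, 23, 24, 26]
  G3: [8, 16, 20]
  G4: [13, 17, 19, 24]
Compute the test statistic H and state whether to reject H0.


Step 1: Combine all N = 16 observations and assign midranks.
sorted (value, group, rank): (8,G3,1), (13,G1,2.5), (13,G4,2.5), (16,G3,4), (17,G4,5), (18,G1,6.5), (18,G2,6.5), (19,G4,8), (20,G1,10), (20,G2,10), (20,G3,10), (23,G2,12), (24,G2,13.5), (24,G4,13.5), (26,G2,15), (27,G1,16)
Step 2: Sum ranks within each group.
R_1 = 35 (n_1 = 4)
R_2 = 57 (n_2 = 5)
R_3 = 15 (n_3 = 3)
R_4 = 29 (n_4 = 4)
Step 3: H = 12/(N(N+1)) * sum(R_i^2/n_i) - 3(N+1)
     = 12/(16*17) * (35^2/4 + 57^2/5 + 15^2/3 + 29^2/4) - 3*17
     = 0.044118 * 1241.3 - 51
     = 3.763235.
Step 4: Ties present; correction factor C = 1 - 42/(16^3 - 16) = 0.989706. Corrected H = 3.763235 / 0.989706 = 3.802377.
Step 5: Under H0, H ~ chi^2(3); p-value = 0.283610.
Step 6: alpha = 0.1. fail to reject H0.

H = 3.8024, df = 3, p = 0.283610, fail to reject H0.


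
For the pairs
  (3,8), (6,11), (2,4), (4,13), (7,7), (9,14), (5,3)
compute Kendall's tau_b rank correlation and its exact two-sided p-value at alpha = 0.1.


Step 1: Enumerate the 21 unordered pairs (i,j) with i<j and classify each by sign(x_j-x_i) * sign(y_j-y_i).
  (1,2):dx=+3,dy=+3->C; (1,3):dx=-1,dy=-4->C; (1,4):dx=+1,dy=+5->C; (1,5):dx=+4,dy=-1->D
  (1,6):dx=+6,dy=+6->C; (1,7):dx=+2,dy=-5->D; (2,3):dx=-4,dy=-7->C; (2,4):dx=-2,dy=+2->D
  (2,5):dx=+1,dy=-4->D; (2,6):dx=+3,dy=+3->C; (2,7):dx=-1,dy=-8->C; (3,4):dx=+2,dy=+9->C
  (3,5):dx=+5,dy=+3->C; (3,6):dx=+7,dy=+10->C; (3,7):dx=+3,dy=-1->D; (4,5):dx=+3,dy=-6->D
  (4,6):dx=+5,dy=+1->C; (4,7):dx=+1,dy=-10->D; (5,6):dx=+2,dy=+7->C; (5,7):dx=-2,dy=-4->C
  (6,7):dx=-4,dy=-11->C
Step 2: C = 14, D = 7, total pairs = 21.
Step 3: tau = (C - D)/(n(n-1)/2) = (14 - 7)/21 = 0.333333.
Step 4: Exact two-sided p-value (enumerate n! = 5040 permutations of y under H0): p = 0.381349.
Step 5: alpha = 0.1. fail to reject H0.

tau_b = 0.3333 (C=14, D=7), p = 0.381349, fail to reject H0.


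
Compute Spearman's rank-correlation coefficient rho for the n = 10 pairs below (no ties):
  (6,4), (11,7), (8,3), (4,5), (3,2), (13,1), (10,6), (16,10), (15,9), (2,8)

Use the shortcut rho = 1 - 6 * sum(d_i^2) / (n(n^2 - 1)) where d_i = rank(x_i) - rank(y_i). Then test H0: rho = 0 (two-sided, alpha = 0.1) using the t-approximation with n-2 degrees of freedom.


Step 1: Rank x and y separately (midranks; no ties here).
rank(x): 6->4, 11->7, 8->5, 4->3, 3->2, 13->8, 10->6, 16->10, 15->9, 2->1
rank(y): 4->4, 7->7, 3->3, 5->5, 2->2, 1->1, 6->6, 10->10, 9->9, 8->8
Step 2: d_i = R_x(i) - R_y(i); compute d_i^2.
  (4-4)^2=0, (7-7)^2=0, (5-3)^2=4, (3-5)^2=4, (2-2)^2=0, (8-1)^2=49, (6-6)^2=0, (10-10)^2=0, (9-9)^2=0, (1-8)^2=49
sum(d^2) = 106.
Step 3: rho = 1 - 6*106 / (10*(10^2 - 1)) = 1 - 636/990 = 0.357576.
Step 4: Under H0, t = rho * sqrt((n-2)/(1-rho^2)) = 1.0830 ~ t(8).
Step 5: Two-sided p-value from the t-distribution with 8 df = 0.310376.
Step 6: alpha = 0.1. fail to reject H0.

rho = 0.3576, p = 0.310376, fail to reject H0 at alpha = 0.1.


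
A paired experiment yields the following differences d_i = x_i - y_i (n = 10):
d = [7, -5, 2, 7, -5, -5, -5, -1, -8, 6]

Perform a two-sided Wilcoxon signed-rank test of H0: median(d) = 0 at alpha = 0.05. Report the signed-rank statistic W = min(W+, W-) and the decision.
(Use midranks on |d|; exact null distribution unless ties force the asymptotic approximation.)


Step 1: Drop any zero differences (none here) and take |d_i|.
|d| = [7, 5, 2, 7, 5, 5, 5, 1, 8, 6]
Step 2: Midrank |d_i| (ties get averaged ranks).
ranks: |7|->8.5, |5|->4.5, |2|->2, |7|->8.5, |5|->4.5, |5|->4.5, |5|->4.5, |1|->1, |8|->10, |6|->7
Step 3: Attach original signs; sum ranks with positive sign and with negative sign.
W+ = 8.5 + 2 + 8.5 + 7 = 26
W- = 4.5 + 4.5 + 4.5 + 4.5 + 1 + 10 = 29
(Check: W+ + W- = 55 should equal n(n+1)/2 = 55.)
Step 4: Test statistic W = min(W+, W-) = 26.
Step 5: Ties in |d|, so use the tie-corrected normal approximation.
        E[W] = n(n+1)/4 = 10*11/4 = 27.5.
        Tie groups: |d|=5 (t=4), |d|=7 (t=2); sum(t^3 - t) = 66.
        Var[W] = n(n+1)(2n+1)/24 - sum(t^3-t)/48 = 2310/24 - 66/48 = 94.875.
        z = (W - E[W]) / sqrt(Var[W]) = (26 - 27.5) / 9.7404 = -0.1540.
        Two-sided p = 2*Phi(z) = 0.877611.
Step 6: alpha = 0.05. fail to reject H0.

W+ = 26, W- = 29, W = min = 26, p = 0.877611, fail to reject H0.


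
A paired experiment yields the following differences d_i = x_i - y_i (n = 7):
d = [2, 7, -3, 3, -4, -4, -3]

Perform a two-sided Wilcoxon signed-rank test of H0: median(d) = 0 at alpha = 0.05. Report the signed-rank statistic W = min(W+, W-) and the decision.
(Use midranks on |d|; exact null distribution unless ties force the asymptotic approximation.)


Step 1: Drop any zero differences (none here) and take |d_i|.
|d| = [2, 7, 3, 3, 4, 4, 3]
Step 2: Midrank |d_i| (ties get averaged ranks).
ranks: |2|->1, |7|->7, |3|->3, |3|->3, |4|->5.5, |4|->5.5, |3|->3
Step 3: Attach original signs; sum ranks with positive sign and with negative sign.
W+ = 1 + 7 + 3 = 11
W- = 3 + 5.5 + 5.5 + 3 = 17
(Check: W+ + W- = 28 should equal n(n+1)/2 = 28.)
Step 4: Test statistic W = min(W+, W-) = 11.
Step 5: Ties in |d|, so use the tie-corrected normal approximation.
        E[W] = n(n+1)/4 = 7*8/4 = 14.
        Tie groups: |d|=3 (t=3), |d|=4 (t=2); sum(t^3 - t) = 30.
        Var[W] = n(n+1)(2n+1)/24 - sum(t^3-t)/48 = 840/24 - 30/48 = 34.375.
        z = (W - E[W]) / sqrt(Var[W]) = (11 - 14) / 5.8630 = -0.5117.
        Two-sided p = 2*Phi(z) = 0.608874.
Step 6: alpha = 0.05. fail to reject H0.

W+ = 11, W- = 17, W = min = 11, p = 0.608874, fail to reject H0.


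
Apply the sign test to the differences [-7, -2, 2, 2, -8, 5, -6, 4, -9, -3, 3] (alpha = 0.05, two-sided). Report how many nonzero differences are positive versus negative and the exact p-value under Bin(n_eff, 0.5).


Step 1: Discard zero differences. Original n = 11; n_eff = number of nonzero differences = 11.
Nonzero differences (with sign): -7, -2, +2, +2, -8, +5, -6, +4, -9, -3, +3
Step 2: Count signs: positive = 5, negative = 6.
Step 3: Under H0: P(positive) = 0.5, so the number of positives S ~ Bin(11, 0.5).
Step 4: Two-sided exact p-value = sum of Bin(11,0.5) probabilities at or below the observed probability = 1.000000.
Step 5: alpha = 0.05. fail to reject H0.

n_eff = 11, pos = 5, neg = 6, p = 1.000000, fail to reject H0.


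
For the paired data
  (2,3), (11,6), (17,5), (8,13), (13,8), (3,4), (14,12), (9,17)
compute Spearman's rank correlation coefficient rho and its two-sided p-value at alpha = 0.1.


Step 1: Rank x and y separately (midranks; no ties here).
rank(x): 2->1, 11->5, 17->8, 8->3, 13->6, 3->2, 14->7, 9->4
rank(y): 3->1, 6->4, 5->3, 13->7, 8->5, 4->2, 12->6, 17->8
Step 2: d_i = R_x(i) - R_y(i); compute d_i^2.
  (1-1)^2=0, (5-4)^2=1, (8-3)^2=25, (3-7)^2=16, (6-5)^2=1, (2-2)^2=0, (7-6)^2=1, (4-8)^2=16
sum(d^2) = 60.
Step 3: rho = 1 - 6*60 / (8*(8^2 - 1)) = 1 - 360/504 = 0.285714.
Step 4: Under H0, t = rho * sqrt((n-2)/(1-rho^2)) = 0.7303 ~ t(6).
Step 5: Two-sided p-value from the t-distribution with 6 df = 0.492726.
Step 6: alpha = 0.1. fail to reject H0.

rho = 0.2857, p = 0.492726, fail to reject H0 at alpha = 0.1.


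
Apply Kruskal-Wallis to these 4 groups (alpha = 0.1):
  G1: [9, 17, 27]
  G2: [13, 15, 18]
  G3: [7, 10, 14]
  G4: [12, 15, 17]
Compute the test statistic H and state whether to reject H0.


Step 1: Combine all N = 12 observations and assign midranks.
sorted (value, group, rank): (7,G3,1), (9,G1,2), (10,G3,3), (12,G4,4), (13,G2,5), (14,G3,6), (15,G2,7.5), (15,G4,7.5), (17,G1,9.5), (17,G4,9.5), (18,G2,11), (27,G1,12)
Step 2: Sum ranks within each group.
R_1 = 23.5 (n_1 = 3)
R_2 = 23.5 (n_2 = 3)
R_3 = 10 (n_3 = 3)
R_4 = 21 (n_4 = 3)
Step 3: H = 12/(N(N+1)) * sum(R_i^2/n_i) - 3(N+1)
     = 12/(12*13) * (23.5^2/3 + 23.5^2/3 + 10^2/3 + 21^2/3) - 3*13
     = 0.076923 * 548.5 - 39
     = 3.192308.
Step 4: Ties present; correction factor C = 1 - 12/(12^3 - 12) = 0.993007. Corrected H = 3.192308 / 0.993007 = 3.214789.
Step 5: Under H0, H ~ chi^2(3); p-value = 0.359680.
Step 6: alpha = 0.1. fail to reject H0.

H = 3.2148, df = 3, p = 0.359680, fail to reject H0.


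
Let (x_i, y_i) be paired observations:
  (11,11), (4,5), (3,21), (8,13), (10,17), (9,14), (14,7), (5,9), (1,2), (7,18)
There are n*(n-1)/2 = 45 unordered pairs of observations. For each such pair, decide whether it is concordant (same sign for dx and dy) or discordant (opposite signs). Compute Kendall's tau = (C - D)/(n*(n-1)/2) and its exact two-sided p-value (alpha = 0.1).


Step 1: Enumerate the 45 unordered pairs (i,j) with i<j and classify each by sign(x_j-x_i) * sign(y_j-y_i).
  (1,2):dx=-7,dy=-6->C; (1,3):dx=-8,dy=+10->D; (1,4):dx=-3,dy=+2->D; (1,5):dx=-1,dy=+6->D
  (1,6):dx=-2,dy=+3->D; (1,7):dx=+3,dy=-4->D; (1,8):dx=-6,dy=-2->C; (1,9):dx=-10,dy=-9->C
  (1,10):dx=-4,dy=+7->D; (2,3):dx=-1,dy=+16->D; (2,4):dx=+4,dy=+8->C; (2,5):dx=+6,dy=+12->C
  (2,6):dx=+5,dy=+9->C; (2,7):dx=+10,dy=+2->C; (2,8):dx=+1,dy=+4->C; (2,9):dx=-3,dy=-3->C
  (2,10):dx=+3,dy=+13->C; (3,4):dx=+5,dy=-8->D; (3,5):dx=+7,dy=-4->D; (3,6):dx=+6,dy=-7->D
  (3,7):dx=+11,dy=-14->D; (3,8):dx=+2,dy=-12->D; (3,9):dx=-2,dy=-19->C; (3,10):dx=+4,dy=-3->D
  (4,5):dx=+2,dy=+4->C; (4,6):dx=+1,dy=+1->C; (4,7):dx=+6,dy=-6->D; (4,8):dx=-3,dy=-4->C
  (4,9):dx=-7,dy=-11->C; (4,10):dx=-1,dy=+5->D; (5,6):dx=-1,dy=-3->C; (5,7):dx=+4,dy=-10->D
  (5,8):dx=-5,dy=-8->C; (5,9):dx=-9,dy=-15->C; (5,10):dx=-3,dy=+1->D; (6,7):dx=+5,dy=-7->D
  (6,8):dx=-4,dy=-5->C; (6,9):dx=-8,dy=-12->C; (6,10):dx=-2,dy=+4->D; (7,8):dx=-9,dy=+2->D
  (7,9):dx=-13,dy=-5->C; (7,10):dx=-7,dy=+11->D; (8,9):dx=-4,dy=-7->C; (8,10):dx=+2,dy=+9->C
  (9,10):dx=+6,dy=+16->C
Step 2: C = 24, D = 21, total pairs = 45.
Step 3: tau = (C - D)/(n(n-1)/2) = (24 - 21)/45 = 0.066667.
Step 4: Exact two-sided p-value (enumerate n! = 3628800 permutations of y under H0): p = 0.861801.
Step 5: alpha = 0.1. fail to reject H0.

tau_b = 0.0667 (C=24, D=21), p = 0.861801, fail to reject H0.


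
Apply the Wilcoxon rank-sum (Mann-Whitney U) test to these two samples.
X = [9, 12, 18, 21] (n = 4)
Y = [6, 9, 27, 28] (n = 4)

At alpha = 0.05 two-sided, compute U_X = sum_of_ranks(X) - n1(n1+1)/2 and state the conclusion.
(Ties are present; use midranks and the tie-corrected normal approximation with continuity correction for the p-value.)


Step 1: Combine and sort all 8 observations; assign midranks.
sorted (value, group): (6,Y), (9,X), (9,Y), (12,X), (18,X), (21,X), (27,Y), (28,Y)
ranks: 6->1, 9->2.5, 9->2.5, 12->4, 18->5, 21->6, 27->7, 28->8
Step 2: Rank sum for X: R1 = 2.5 + 4 + 5 + 6 = 17.5.
Step 3: U_X = R1 - n1(n1+1)/2 = 17.5 - 4*5/2 = 17.5 - 10 = 7.5.
       U_Y = n1*n2 - U_X = 16 - 7.5 = 8.5.
Step 4: Ties are present, so use the tie-corrected normal approximation (with continuity correction) for the p-value.
Step 5: p-value = 1.000000; compare to alpha = 0.05. fail to reject H0.

U_X = 7.5, p = 1.000000, fail to reject H0 at alpha = 0.05.


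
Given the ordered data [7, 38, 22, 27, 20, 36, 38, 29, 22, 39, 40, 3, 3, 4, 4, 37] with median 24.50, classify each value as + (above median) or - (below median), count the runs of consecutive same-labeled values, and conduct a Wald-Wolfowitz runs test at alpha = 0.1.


Step 1: Compute median = 24.50; label A = above, B = below.
Labels in order: BABABAAABAABBBBA  (n_A = 8, n_B = 8)
Step 2: Count runs R = 10.
Step 3: Under H0 (random ordering), E[R] = 2*n_A*n_B/(n_A+n_B) + 1 = 2*8*8/16 + 1 = 9.0000.
        Var[R] = 2*n_A*n_B*(2*n_A*n_B - n_A - n_B) / ((n_A+n_B)^2 * (n_A+n_B-1)) = 14336/3840 = 3.7333.
        SD[R] = 1.9322.
Step 4: Continuity-corrected z = (R - 0.5 - E[R]) / SD[R] = (10 - 0.5 - 9.0000) / 1.9322 = 0.2588.
Step 5: Two-sided p-value via normal approximation = 2*(1 - Phi(|z|)) = 0.795809.
Step 6: alpha = 0.1. fail to reject H0.

R = 10, z = 0.2588, p = 0.795809, fail to reject H0.


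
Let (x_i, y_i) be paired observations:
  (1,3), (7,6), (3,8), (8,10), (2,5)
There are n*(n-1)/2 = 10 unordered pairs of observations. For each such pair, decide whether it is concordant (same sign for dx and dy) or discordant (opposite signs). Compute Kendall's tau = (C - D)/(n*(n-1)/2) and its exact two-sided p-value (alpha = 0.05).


Step 1: Enumerate the 10 unordered pairs (i,j) with i<j and classify each by sign(x_j-x_i) * sign(y_j-y_i).
  (1,2):dx=+6,dy=+3->C; (1,3):dx=+2,dy=+5->C; (1,4):dx=+7,dy=+7->C; (1,5):dx=+1,dy=+2->C
  (2,3):dx=-4,dy=+2->D; (2,4):dx=+1,dy=+4->C; (2,5):dx=-5,dy=-1->C; (3,4):dx=+5,dy=+2->C
  (3,5):dx=-1,dy=-3->C; (4,5):dx=-6,dy=-5->C
Step 2: C = 9, D = 1, total pairs = 10.
Step 3: tau = (C - D)/(n(n-1)/2) = (9 - 1)/10 = 0.800000.
Step 4: Exact two-sided p-value (enumerate n! = 120 permutations of y under H0): p = 0.083333.
Step 5: alpha = 0.05. fail to reject H0.

tau_b = 0.8000 (C=9, D=1), p = 0.083333, fail to reject H0.


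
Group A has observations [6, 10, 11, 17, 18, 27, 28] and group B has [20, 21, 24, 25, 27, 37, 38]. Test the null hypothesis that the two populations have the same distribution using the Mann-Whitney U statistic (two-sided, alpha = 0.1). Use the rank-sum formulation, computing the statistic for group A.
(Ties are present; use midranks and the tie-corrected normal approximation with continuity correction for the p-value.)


Step 1: Combine and sort all 14 observations; assign midranks.
sorted (value, group): (6,X), (10,X), (11,X), (17,X), (18,X), (20,Y), (21,Y), (24,Y), (25,Y), (27,X), (27,Y), (28,X), (37,Y), (38,Y)
ranks: 6->1, 10->2, 11->3, 17->4, 18->5, 20->6, 21->7, 24->8, 25->9, 27->10.5, 27->10.5, 28->12, 37->13, 38->14
Step 2: Rank sum for X: R1 = 1 + 2 + 3 + 4 + 5 + 10.5 + 12 = 37.5.
Step 3: U_X = R1 - n1(n1+1)/2 = 37.5 - 7*8/2 = 37.5 - 28 = 9.5.
       U_Y = n1*n2 - U_X = 49 - 9.5 = 39.5.
Step 4: Ties are present, so use the tie-corrected normal approximation (with continuity correction) for the p-value.
Step 5: p-value = 0.063627; compare to alpha = 0.1. reject H0.

U_X = 9.5, p = 0.063627, reject H0 at alpha = 0.1.


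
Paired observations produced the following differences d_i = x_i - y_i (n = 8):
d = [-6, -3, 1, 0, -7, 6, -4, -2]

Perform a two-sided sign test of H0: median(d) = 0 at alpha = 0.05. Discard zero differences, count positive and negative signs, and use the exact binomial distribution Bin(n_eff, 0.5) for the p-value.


Step 1: Discard zero differences. Original n = 8; n_eff = number of nonzero differences = 7.
Nonzero differences (with sign): -6, -3, +1, -7, +6, -4, -2
Step 2: Count signs: positive = 2, negative = 5.
Step 3: Under H0: P(positive) = 0.5, so the number of positives S ~ Bin(7, 0.5).
Step 4: Two-sided exact p-value = sum of Bin(7,0.5) probabilities at or below the observed probability = 0.453125.
Step 5: alpha = 0.05. fail to reject H0.

n_eff = 7, pos = 2, neg = 5, p = 0.453125, fail to reject H0.


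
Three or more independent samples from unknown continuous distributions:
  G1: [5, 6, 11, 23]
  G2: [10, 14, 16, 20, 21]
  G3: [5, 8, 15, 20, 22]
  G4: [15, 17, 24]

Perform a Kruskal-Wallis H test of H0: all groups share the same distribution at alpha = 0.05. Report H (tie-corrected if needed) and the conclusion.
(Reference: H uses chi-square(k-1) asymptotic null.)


Step 1: Combine all N = 17 observations and assign midranks.
sorted (value, group, rank): (5,G1,1.5), (5,G3,1.5), (6,G1,3), (8,G3,4), (10,G2,5), (11,G1,6), (14,G2,7), (15,G3,8.5), (15,G4,8.5), (16,G2,10), (17,G4,11), (20,G2,12.5), (20,G3,12.5), (21,G2,14), (22,G3,15), (23,G1,16), (24,G4,17)
Step 2: Sum ranks within each group.
R_1 = 26.5 (n_1 = 4)
R_2 = 48.5 (n_2 = 5)
R_3 = 41.5 (n_3 = 5)
R_4 = 36.5 (n_4 = 3)
Step 3: H = 12/(N(N+1)) * sum(R_i^2/n_i) - 3(N+1)
     = 12/(17*18) * (26.5^2/4 + 48.5^2/5 + 41.5^2/5 + 36.5^2/3) - 3*18
     = 0.039216 * 1434.55 - 54
     = 2.256699.
Step 4: Ties present; correction factor C = 1 - 18/(17^3 - 17) = 0.996324. Corrected H = 2.256699 / 0.996324 = 2.265027.
Step 5: Under H0, H ~ chi^2(3); p-value = 0.519254.
Step 6: alpha = 0.05. fail to reject H0.

H = 2.2650, df = 3, p = 0.519254, fail to reject H0.


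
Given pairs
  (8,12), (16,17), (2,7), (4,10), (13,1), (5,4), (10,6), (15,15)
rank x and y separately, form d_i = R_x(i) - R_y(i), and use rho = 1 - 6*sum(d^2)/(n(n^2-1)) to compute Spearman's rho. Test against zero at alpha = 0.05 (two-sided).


Step 1: Rank x and y separately (midranks; no ties here).
rank(x): 8->4, 16->8, 2->1, 4->2, 13->6, 5->3, 10->5, 15->7
rank(y): 12->6, 17->8, 7->4, 10->5, 1->1, 4->2, 6->3, 15->7
Step 2: d_i = R_x(i) - R_y(i); compute d_i^2.
  (4-6)^2=4, (8-8)^2=0, (1-4)^2=9, (2-5)^2=9, (6-1)^2=25, (3-2)^2=1, (5-3)^2=4, (7-7)^2=0
sum(d^2) = 52.
Step 3: rho = 1 - 6*52 / (8*(8^2 - 1)) = 1 - 312/504 = 0.380952.
Step 4: Under H0, t = rho * sqrt((n-2)/(1-rho^2)) = 1.0092 ~ t(6).
Step 5: Two-sided p-value from the t-distribution with 6 df = 0.351813.
Step 6: alpha = 0.05. fail to reject H0.

rho = 0.3810, p = 0.351813, fail to reject H0 at alpha = 0.05.


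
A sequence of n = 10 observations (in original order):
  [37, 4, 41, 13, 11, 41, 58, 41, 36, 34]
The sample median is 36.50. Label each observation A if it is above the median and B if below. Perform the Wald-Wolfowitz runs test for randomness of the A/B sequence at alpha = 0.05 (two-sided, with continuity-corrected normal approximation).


Step 1: Compute median = 36.50; label A = above, B = below.
Labels in order: ABABBAAABB  (n_A = 5, n_B = 5)
Step 2: Count runs R = 6.
Step 3: Under H0 (random ordering), E[R] = 2*n_A*n_B/(n_A+n_B) + 1 = 2*5*5/10 + 1 = 6.0000.
        Var[R] = 2*n_A*n_B*(2*n_A*n_B - n_A - n_B) / ((n_A+n_B)^2 * (n_A+n_B-1)) = 2000/900 = 2.2222.
        SD[R] = 1.4907.
Step 4: R = E[R], so z = 0 with no continuity correction.
Step 5: Two-sided p-value via normal approximation = 2*(1 - Phi(|z|)) = 1.000000.
Step 6: alpha = 0.05. fail to reject H0.

R = 6, z = 0.0000, p = 1.000000, fail to reject H0.
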